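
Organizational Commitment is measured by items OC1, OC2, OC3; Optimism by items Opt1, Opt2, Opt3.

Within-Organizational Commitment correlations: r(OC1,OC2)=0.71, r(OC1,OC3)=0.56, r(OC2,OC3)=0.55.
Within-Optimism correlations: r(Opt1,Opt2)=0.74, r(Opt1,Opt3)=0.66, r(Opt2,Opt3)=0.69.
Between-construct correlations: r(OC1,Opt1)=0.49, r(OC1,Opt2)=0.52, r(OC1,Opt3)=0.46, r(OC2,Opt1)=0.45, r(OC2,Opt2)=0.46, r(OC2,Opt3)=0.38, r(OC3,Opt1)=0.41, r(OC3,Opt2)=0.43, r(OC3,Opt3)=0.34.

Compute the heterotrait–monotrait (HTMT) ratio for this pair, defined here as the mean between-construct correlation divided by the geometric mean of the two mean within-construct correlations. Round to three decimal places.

Mean heterotrait r = 3.94/9 = 0.4378.
Mean within-OC = 1.82/3 = 0.6067; mean within-Opt = 2.09/3 = 0.6967.
Geometric mean = √(0.6067 × 0.6967) = 0.6501.
HTMT = 0.4378 / 0.6501 = 0.673.

0.673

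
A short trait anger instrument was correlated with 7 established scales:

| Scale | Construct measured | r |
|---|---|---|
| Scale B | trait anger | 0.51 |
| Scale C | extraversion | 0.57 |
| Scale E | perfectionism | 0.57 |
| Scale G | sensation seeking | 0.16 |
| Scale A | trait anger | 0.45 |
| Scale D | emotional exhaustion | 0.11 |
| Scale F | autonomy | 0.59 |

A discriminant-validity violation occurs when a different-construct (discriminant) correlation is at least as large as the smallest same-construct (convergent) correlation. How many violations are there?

3

Convergent (same construct = trait anger): Scale B, Scale A.
Smallest convergent = 0.45. Discriminant values: 0.57, 0.57, 0.16, 0.11, 0.59; count ≥ 0.45 → 3.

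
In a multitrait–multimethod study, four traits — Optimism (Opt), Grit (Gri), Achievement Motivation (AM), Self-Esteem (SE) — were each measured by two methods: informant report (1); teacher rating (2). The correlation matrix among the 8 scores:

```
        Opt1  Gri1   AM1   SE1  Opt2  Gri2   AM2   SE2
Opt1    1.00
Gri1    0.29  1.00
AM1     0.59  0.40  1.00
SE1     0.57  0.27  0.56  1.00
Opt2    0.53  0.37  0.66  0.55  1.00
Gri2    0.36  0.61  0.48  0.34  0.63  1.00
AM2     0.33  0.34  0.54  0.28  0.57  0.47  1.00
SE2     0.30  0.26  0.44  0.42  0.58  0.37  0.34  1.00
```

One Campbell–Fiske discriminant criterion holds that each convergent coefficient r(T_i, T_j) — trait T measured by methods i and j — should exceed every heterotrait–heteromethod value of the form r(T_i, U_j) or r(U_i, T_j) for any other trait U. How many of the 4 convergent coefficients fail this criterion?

3

Checking each validity diagonal entry against its comparison values:
Opt (methods 1·2): 0.53 vs {0.36, 0.37, 0.33, 0.66, 0.30, 0.55} → fail.
Gri (methods 1·2): 0.61 vs {0.37, 0.36, 0.34, 0.48, 0.26, 0.34} → pass.
AM (methods 1·2): 0.54 vs {0.66, 0.33, 0.48, 0.34, 0.44, 0.28} → fail.
SE (methods 1·2): 0.42 vs {0.55, 0.30, 0.34, 0.26, 0.28, 0.44} → fail.
3 of 4 fail.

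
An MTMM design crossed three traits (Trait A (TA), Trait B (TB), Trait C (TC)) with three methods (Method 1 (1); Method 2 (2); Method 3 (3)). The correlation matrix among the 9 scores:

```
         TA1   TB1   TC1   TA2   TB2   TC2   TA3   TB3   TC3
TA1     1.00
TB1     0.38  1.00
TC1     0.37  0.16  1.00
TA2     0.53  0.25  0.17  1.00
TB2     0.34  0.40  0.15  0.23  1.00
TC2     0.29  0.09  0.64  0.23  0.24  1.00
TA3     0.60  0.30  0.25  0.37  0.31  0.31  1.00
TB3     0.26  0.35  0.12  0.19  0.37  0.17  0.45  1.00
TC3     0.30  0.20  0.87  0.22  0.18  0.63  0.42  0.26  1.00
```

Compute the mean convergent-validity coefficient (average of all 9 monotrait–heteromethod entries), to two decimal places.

0.53

Convergent values: 0.53, 0.60, 0.37, 0.40, 0.35, 0.37, 0.64, 0.87, 0.63; mean = 4.76/9 = 0.53.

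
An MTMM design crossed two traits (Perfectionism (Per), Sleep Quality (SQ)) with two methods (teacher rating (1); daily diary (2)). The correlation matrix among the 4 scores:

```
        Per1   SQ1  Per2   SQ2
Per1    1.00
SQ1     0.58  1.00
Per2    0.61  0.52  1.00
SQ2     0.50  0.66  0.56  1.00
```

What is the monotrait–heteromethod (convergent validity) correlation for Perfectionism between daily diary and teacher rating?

0.61

Same trait (Per), different methods: r(Per2, Per1) = 0.61.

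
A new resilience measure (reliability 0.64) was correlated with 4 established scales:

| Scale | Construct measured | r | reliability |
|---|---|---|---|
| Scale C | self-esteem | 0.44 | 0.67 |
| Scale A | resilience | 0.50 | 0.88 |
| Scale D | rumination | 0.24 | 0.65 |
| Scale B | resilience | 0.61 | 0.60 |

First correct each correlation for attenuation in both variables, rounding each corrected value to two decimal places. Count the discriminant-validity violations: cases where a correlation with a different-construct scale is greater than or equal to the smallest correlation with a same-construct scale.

1

Disattenuated r (r / √(r_scale · r_new)):
  Scale C (disc): 0.44 / √(0.67·0.64) = 0.67
  Scale A (conv): 0.50 / √(0.88·0.64) = 0.67
  Scale D (disc): 0.24 / √(0.65·0.64) = 0.37
  Scale B (conv): 0.61 / √(0.60·0.64) = 0.98
Smallest convergent = 0.67. Discriminant values: 0.67, 0.37; count ≥ 0.67 → 1.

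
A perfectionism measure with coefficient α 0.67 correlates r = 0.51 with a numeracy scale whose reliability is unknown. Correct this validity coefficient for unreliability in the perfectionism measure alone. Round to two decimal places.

Single correction: r_c = r_obs / √r_xx = 0.51 / √0.67 = 0.51 / 0.8185 ≈ 0.62.

0.62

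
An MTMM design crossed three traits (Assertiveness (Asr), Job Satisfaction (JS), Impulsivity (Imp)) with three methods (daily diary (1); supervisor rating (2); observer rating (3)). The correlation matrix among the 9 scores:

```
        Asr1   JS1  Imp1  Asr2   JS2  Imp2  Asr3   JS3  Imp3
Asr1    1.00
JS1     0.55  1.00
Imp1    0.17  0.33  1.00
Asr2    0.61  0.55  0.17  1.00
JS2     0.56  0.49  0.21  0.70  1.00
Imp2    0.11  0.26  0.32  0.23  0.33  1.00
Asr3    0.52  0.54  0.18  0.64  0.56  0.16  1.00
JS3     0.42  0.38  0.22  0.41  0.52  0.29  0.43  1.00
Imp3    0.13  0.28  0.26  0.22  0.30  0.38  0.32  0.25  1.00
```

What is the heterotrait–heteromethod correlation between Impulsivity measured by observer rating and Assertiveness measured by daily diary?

0.13

Different traits and methods: r(Imp3, Asr1) = 0.13.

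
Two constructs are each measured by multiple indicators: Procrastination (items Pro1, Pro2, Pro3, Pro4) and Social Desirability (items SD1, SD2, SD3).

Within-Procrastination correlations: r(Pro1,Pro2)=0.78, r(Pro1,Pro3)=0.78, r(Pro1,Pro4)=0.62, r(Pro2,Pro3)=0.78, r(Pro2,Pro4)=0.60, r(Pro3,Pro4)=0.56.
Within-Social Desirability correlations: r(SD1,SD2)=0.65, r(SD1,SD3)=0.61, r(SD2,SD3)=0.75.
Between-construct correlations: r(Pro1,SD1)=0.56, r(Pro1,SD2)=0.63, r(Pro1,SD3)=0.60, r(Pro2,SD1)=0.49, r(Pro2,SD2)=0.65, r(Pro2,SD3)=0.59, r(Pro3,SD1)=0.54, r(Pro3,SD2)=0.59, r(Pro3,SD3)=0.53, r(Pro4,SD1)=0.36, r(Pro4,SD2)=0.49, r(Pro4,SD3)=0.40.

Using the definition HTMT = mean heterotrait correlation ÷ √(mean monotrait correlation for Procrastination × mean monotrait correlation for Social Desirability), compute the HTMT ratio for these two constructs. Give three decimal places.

0.790

Mean heterotrait r = 6.43/12 = 0.5358.
Mean within-Pro = 4.12/6 = 0.6867; mean within-SD = 2.01/3 = 0.6700.
Geometric mean = √(0.6867 × 0.6700) = 0.6783.
HTMT = 0.5358 / 0.6783 = 0.790.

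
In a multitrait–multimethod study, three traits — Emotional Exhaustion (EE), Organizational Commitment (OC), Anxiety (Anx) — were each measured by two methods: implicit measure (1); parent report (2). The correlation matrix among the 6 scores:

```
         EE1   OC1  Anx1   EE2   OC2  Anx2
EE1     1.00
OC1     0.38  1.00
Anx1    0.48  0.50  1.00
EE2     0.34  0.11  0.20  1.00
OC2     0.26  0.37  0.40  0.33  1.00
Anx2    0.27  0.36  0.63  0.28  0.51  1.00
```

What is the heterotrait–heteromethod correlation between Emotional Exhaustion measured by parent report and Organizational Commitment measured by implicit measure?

Different traits and methods: r(EE2, OC1) = 0.11.

0.11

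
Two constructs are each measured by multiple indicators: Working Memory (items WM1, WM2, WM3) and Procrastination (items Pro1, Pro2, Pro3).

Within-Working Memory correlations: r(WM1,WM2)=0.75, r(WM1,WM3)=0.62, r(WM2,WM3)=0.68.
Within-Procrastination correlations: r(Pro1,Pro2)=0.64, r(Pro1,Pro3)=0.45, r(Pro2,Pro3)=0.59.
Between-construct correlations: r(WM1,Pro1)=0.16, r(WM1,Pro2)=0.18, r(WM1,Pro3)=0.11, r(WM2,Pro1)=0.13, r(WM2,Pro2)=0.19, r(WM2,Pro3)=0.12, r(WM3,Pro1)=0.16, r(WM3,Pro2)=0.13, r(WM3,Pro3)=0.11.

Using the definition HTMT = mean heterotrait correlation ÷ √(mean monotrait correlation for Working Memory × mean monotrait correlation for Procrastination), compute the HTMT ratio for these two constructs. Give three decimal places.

0.232

Mean heterotrait r = 1.29/9 = 0.1433.
Mean within-WM = 2.05/3 = 0.6833; mean within-Pro = 1.68/3 = 0.5600.
Geometric mean = √(0.6833 × 0.5600) = 0.6186.
HTMT = 0.1433 / 0.6186 = 0.232.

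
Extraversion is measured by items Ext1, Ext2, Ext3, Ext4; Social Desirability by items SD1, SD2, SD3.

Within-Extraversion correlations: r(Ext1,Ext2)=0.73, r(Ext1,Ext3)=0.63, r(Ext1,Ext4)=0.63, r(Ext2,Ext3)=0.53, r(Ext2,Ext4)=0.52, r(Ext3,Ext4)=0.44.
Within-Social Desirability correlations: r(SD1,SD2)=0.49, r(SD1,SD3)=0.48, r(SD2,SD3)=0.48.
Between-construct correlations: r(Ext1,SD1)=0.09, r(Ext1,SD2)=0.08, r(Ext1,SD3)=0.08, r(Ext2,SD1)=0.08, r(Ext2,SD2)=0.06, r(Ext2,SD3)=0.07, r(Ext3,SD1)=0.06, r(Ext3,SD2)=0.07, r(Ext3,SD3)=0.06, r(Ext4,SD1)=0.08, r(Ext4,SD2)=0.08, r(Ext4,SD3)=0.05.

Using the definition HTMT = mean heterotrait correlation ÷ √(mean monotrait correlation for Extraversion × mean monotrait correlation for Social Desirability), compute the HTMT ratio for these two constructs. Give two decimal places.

0.14

Mean heterotrait r = 0.86/12 = 0.0717.
Mean within-Ext = 3.48/6 = 0.5800; mean within-SD = 1.45/3 = 0.4833.
Geometric mean = √(0.5800 × 0.4833) = 0.5294.
HTMT = 0.0717 / 0.5294 = 0.14.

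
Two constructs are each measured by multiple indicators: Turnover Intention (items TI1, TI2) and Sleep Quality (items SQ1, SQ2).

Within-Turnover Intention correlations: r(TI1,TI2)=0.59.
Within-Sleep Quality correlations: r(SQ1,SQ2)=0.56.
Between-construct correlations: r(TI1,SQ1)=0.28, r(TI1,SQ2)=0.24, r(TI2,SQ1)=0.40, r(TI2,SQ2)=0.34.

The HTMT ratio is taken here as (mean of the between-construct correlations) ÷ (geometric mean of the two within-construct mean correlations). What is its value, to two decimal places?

0.55

Mean between = 1.26/4 = 0.3150.
Mean within-TI = 0.59/1 = 0.5900; mean within-SQ = 0.56/1 = 0.5600.
Geometric mean = √(0.5900 × 0.5600) = 0.5748.
HTMT = 0.3150 / 0.5748 = 0.55.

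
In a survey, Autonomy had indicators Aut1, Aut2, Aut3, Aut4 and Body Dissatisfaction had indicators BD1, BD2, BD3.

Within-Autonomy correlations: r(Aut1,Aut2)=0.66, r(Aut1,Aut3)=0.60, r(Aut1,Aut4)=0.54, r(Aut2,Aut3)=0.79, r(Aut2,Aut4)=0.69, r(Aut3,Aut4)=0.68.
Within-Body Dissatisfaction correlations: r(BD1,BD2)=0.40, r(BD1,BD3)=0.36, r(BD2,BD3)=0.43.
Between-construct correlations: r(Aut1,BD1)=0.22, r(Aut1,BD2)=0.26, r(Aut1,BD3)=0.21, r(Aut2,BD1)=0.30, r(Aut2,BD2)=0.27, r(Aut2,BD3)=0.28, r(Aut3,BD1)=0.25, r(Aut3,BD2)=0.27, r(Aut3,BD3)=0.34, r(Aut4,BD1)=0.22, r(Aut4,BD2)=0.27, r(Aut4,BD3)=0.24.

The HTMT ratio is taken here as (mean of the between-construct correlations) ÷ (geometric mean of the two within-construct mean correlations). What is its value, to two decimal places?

0.51

Between-construct mean = 3.13/12 = 0.2608.
Mean within-Aut = 3.96/6 = 0.6600; mean within-BD = 1.19/3 = 0.3967.
Geometric mean = √(0.6600 × 0.3967) = 0.5117.
HTMT = 0.2608 / 0.5117 = 0.51.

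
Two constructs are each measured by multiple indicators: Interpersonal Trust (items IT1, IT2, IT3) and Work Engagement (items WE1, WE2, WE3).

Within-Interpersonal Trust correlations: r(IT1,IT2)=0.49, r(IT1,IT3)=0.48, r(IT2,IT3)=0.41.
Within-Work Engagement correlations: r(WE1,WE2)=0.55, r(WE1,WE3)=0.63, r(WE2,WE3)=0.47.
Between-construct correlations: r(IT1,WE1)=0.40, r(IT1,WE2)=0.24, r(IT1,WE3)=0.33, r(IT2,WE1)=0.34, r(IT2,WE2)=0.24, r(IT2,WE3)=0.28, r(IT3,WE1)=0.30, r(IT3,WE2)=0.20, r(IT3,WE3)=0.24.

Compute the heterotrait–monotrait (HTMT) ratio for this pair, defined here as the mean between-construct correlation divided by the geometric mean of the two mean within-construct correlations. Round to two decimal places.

Between-construct mean = 2.57/9 = 0.2856.
Mean within-IT = 1.38/3 = 0.4600; mean within-WE = 1.65/3 = 0.5500.
Geometric mean = √(0.4600 × 0.5500) = 0.5030.
HTMT = 0.2856 / 0.5030 = 0.57.

0.57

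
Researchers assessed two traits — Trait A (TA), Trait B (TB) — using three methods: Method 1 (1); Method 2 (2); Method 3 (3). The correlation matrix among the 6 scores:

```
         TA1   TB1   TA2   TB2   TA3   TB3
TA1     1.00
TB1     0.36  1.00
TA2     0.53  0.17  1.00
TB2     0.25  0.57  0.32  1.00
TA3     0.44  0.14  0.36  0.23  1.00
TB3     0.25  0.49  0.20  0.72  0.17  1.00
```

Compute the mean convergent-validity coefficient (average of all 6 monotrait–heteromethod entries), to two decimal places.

Convergent values: 0.53, 0.44, 0.36, 0.57, 0.49, 0.72; mean = 3.11/6 = 0.52.

0.52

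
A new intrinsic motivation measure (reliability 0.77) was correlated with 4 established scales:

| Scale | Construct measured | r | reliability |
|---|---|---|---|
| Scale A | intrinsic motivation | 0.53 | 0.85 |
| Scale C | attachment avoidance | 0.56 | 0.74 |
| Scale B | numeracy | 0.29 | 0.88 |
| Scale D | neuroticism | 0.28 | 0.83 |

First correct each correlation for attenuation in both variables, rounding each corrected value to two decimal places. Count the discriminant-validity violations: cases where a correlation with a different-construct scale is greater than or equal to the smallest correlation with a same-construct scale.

Disattenuated r (r / √(r_scale · r_new)):
  Scale A (conv): 0.53 / √(0.85·0.77) = 0.66
  Scale C (disc): 0.56 / √(0.74·0.77) = 0.74
  Scale B (disc): 0.29 / √(0.88·0.77) = 0.35
  Scale D (disc): 0.28 / √(0.83·0.77) = 0.35
Smallest convergent = 0.66. Discriminant values: 0.74, 0.35, 0.35; count ≥ 0.66 → 1.

1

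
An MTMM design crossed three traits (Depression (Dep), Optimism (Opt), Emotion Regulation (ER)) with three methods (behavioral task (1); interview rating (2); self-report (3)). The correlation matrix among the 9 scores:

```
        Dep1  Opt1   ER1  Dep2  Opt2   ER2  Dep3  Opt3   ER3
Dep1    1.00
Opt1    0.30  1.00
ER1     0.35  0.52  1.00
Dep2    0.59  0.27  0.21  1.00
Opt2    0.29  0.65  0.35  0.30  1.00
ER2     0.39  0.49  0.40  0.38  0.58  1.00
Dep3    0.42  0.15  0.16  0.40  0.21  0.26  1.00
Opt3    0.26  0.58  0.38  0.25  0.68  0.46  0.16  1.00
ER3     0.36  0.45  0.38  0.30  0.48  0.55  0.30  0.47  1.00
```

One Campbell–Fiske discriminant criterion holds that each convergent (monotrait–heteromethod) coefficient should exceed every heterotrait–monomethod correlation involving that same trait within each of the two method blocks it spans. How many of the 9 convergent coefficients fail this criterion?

3

Checking each validity diagonal entry against its comparison values:
Dep (methods 1·2): 0.59 vs {0.30, 0.30, 0.35, 0.38} → pass.
Dep (methods 1·3): 0.42 vs {0.30, 0.16, 0.35, 0.30} → pass.
Dep (methods 2·3): 0.40 vs {0.30, 0.16, 0.38, 0.30} → pass.
Opt (methods 1·2): 0.65 vs {0.30, 0.30, 0.52, 0.58} → pass.
Opt (methods 1·3): 0.58 vs {0.30, 0.16, 0.52, 0.47} → pass.
Opt (methods 2·3): 0.68 vs {0.30, 0.16, 0.58, 0.47} → pass.
ER (methods 1·2): 0.40 vs {0.35, 0.38, 0.52, 0.58} → fail.
ER (methods 1·3): 0.38 vs {0.35, 0.30, 0.52, 0.47} → fail.
ER (methods 2·3): 0.55 vs {0.38, 0.30, 0.58, 0.47} → fail.
3 of 9 fail.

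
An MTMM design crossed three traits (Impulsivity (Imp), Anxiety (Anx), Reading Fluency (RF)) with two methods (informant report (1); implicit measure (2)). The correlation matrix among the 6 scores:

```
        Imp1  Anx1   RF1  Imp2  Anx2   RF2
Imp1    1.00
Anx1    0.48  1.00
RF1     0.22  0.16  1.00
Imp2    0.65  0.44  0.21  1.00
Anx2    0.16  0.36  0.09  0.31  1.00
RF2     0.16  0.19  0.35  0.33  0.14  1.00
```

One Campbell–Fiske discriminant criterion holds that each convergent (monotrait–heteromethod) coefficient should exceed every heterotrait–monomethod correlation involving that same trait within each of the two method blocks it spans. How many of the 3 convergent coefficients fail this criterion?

Checking each validity diagonal entry against its comparison values:
Imp (methods 1·2): 0.65 vs {0.48, 0.31, 0.22, 0.33} → pass.
Anx (methods 1·2): 0.36 vs {0.48, 0.31, 0.16, 0.14} → fail.
RF (methods 1·2): 0.35 vs {0.22, 0.33, 0.16, 0.14} → pass.
1 of 3 fail.

1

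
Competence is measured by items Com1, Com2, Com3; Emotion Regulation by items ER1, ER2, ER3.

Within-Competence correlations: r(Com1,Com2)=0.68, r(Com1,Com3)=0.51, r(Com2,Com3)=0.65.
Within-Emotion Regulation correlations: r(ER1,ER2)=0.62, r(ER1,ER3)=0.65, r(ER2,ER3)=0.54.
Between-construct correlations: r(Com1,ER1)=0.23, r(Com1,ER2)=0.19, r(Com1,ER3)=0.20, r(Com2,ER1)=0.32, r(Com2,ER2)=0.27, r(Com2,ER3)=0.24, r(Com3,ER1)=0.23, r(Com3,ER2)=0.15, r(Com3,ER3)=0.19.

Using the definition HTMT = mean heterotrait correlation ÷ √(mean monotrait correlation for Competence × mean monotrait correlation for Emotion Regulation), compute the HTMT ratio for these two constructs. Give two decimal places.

0.37

Between-construct mean = 2.02/9 = 0.2244.
Mean within-Com = 1.84/3 = 0.6133; mean within-ER = 1.81/3 = 0.6033.
Geometric mean = √(0.6133 × 0.6033) = 0.6083.
HTMT = 0.2244 / 0.6083 = 0.37.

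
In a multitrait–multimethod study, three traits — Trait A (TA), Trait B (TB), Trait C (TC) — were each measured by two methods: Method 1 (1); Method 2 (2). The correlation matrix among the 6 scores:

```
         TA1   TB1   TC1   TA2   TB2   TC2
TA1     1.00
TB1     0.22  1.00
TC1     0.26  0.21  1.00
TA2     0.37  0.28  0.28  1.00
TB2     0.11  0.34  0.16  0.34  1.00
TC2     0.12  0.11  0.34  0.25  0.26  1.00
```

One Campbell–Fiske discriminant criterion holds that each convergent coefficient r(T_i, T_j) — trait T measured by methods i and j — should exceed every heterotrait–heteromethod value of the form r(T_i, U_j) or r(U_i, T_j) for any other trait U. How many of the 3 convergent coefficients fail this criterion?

0

Each convergent coefficient versus the relevant comparison correlations:
TA (methods 1·2): 0.37 vs {0.11, 0.28, 0.12, 0.28} → pass.
TB (methods 1·2): 0.34 vs {0.28, 0.11, 0.11, 0.16} → pass.
TC (methods 1·2): 0.34 vs {0.28, 0.12, 0.16, 0.11} → pass.
0 of 3 fail.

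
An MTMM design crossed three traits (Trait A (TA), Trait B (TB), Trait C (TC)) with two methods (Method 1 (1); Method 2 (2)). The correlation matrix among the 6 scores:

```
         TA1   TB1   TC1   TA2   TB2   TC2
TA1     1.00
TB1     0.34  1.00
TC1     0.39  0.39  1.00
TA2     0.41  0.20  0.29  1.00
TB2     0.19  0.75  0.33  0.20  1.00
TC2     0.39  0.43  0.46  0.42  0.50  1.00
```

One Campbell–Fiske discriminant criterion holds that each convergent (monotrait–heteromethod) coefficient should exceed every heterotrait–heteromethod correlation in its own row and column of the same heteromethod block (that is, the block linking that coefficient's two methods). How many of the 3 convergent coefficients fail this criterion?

0

Each convergent coefficient versus the relevant comparison correlations:
TA (methods 1·2): 0.41 vs {0.19, 0.20, 0.39, 0.29} → pass.
TB (methods 1·2): 0.75 vs {0.20, 0.19, 0.43, 0.33} → pass.
TC (methods 1·2): 0.46 vs {0.29, 0.39, 0.33, 0.43} → pass.
0 of 3 fail.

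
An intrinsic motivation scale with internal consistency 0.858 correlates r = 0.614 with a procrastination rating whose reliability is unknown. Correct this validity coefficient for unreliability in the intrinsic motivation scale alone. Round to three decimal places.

Single correction: r_c = r_obs / √r_xx = 0.614 / √0.858 = 0.614 / 0.9263 ≈ 0.663.

0.663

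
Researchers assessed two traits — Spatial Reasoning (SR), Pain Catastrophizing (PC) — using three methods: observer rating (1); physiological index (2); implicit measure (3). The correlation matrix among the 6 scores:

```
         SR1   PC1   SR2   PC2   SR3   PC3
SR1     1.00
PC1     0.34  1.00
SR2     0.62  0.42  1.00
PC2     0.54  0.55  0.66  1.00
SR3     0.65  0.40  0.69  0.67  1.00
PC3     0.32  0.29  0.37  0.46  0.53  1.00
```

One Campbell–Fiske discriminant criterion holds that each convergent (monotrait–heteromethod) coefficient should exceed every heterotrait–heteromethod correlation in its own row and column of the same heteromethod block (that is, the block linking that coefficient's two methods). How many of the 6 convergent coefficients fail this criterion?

2

Each convergent coefficient versus the relevant comparison correlations:
SR (methods 1·2): 0.62 vs {0.54, 0.42} → pass.
SR (methods 1·3): 0.65 vs {0.32, 0.40} → pass.
SR (methods 2·3): 0.69 vs {0.37, 0.67} → pass.
PC (methods 1·2): 0.55 vs {0.42, 0.54} → pass.
PC (methods 1·3): 0.29 vs {0.40, 0.32} → fail.
PC (methods 2·3): 0.46 vs {0.67, 0.37} → fail.
2 of 6 fail.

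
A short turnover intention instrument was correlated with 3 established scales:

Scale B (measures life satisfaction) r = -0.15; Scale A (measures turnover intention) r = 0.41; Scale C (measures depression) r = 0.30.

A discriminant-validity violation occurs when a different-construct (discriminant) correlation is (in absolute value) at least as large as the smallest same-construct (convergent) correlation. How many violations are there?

0

Convergent (same construct = turnover intention): Scale A.
Smallest convergent = 0.41. Discriminant |r|: 0.15, 0.30; count ≥ 0.41 → 0.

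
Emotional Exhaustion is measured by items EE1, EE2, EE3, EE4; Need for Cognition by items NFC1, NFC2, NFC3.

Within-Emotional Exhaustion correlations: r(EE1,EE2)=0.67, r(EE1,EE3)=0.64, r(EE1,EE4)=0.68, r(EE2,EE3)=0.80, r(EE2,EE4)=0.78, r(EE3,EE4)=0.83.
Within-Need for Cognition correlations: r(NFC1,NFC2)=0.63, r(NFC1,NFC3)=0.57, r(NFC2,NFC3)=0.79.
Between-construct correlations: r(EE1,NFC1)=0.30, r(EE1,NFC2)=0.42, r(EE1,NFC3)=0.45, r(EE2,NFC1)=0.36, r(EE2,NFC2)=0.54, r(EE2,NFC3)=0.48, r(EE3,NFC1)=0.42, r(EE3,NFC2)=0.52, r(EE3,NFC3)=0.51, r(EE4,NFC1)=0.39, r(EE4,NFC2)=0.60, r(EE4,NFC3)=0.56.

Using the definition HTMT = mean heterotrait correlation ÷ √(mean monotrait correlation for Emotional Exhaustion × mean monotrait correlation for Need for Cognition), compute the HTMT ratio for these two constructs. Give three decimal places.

Between-construct mean = 5.55/12 = 0.4625.
Mean within-EE = 4.40/6 = 0.7333; mean within-NFC = 1.99/3 = 0.6633.
Geometric mean = √(0.7333 × 0.6633) = 0.6974.
HTMT = 0.4625 / 0.6974 = 0.663.

0.663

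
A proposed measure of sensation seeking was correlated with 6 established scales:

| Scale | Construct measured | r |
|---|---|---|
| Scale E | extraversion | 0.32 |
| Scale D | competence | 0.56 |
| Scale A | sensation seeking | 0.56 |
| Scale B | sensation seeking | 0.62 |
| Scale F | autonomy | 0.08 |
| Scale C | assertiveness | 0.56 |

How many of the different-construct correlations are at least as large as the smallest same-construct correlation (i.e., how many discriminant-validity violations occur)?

2

Convergent (same construct = sensation seeking): Scale A, Scale B.
Smallest convergent = 0.56. Discriminant values: 0.32, 0.56, 0.08, 0.56; count ≥ 0.56 → 2.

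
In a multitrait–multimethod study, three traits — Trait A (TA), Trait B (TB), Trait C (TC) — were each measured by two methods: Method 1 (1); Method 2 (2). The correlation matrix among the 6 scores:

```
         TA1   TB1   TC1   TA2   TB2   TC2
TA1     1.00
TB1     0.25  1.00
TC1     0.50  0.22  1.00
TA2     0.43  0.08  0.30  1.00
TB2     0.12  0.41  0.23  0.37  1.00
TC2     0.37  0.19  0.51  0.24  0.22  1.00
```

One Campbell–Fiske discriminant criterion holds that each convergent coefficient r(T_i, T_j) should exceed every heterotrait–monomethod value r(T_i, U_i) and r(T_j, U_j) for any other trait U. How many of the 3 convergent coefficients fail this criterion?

1

Each convergent coefficient versus the relevant comparison correlations:
TA (methods 1·2): 0.43 vs {0.25, 0.37, 0.50, 0.24} → fail.
TB (methods 1·2): 0.41 vs {0.25, 0.37, 0.22, 0.22} → pass.
TC (methods 1·2): 0.51 vs {0.50, 0.24, 0.22, 0.22} → pass.
1 of 3 fail.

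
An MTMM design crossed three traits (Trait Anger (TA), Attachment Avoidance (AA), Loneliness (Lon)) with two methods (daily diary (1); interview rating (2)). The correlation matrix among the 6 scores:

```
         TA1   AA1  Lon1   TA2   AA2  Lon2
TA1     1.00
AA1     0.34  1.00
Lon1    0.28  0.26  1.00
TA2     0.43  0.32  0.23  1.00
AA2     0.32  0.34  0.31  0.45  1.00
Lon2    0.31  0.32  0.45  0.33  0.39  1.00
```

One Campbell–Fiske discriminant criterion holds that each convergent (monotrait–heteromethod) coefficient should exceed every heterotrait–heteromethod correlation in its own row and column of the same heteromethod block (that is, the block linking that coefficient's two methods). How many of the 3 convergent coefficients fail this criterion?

0

Each convergent coefficient versus the relevant comparison correlations:
TA (methods 1·2): 0.43 vs {0.32, 0.32, 0.31, 0.23} → pass.
AA (methods 1·2): 0.34 vs {0.32, 0.32, 0.32, 0.31} → pass.
Lon (methods 1·2): 0.45 vs {0.23, 0.31, 0.31, 0.32} → pass.
0 of 3 fail.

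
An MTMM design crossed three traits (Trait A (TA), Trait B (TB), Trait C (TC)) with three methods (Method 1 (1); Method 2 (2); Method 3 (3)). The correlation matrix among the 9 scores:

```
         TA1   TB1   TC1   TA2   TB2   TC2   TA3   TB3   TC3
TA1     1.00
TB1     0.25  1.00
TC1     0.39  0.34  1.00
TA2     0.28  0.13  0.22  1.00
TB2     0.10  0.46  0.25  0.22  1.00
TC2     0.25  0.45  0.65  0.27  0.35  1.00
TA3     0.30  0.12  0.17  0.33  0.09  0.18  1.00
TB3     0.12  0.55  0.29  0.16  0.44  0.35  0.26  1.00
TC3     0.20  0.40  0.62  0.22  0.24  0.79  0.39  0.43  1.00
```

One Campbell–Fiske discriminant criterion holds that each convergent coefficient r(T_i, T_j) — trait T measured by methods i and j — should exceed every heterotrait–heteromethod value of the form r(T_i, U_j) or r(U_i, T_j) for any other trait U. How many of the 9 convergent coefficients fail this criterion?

0

Checking each validity diagonal entry against its comparison values:
TA (methods 1·2): 0.28 vs {0.10, 0.13, 0.25, 0.22} → pass.
TA (methods 1·3): 0.30 vs {0.12, 0.12, 0.20, 0.17} → pass.
TA (methods 2·3): 0.33 vs {0.16, 0.09, 0.22, 0.18} → pass.
TB (methods 1·2): 0.46 vs {0.13, 0.10, 0.45, 0.25} → pass.
TB (methods 1·3): 0.55 vs {0.12, 0.12, 0.40, 0.29} → pass.
TB (methods 2·3): 0.44 vs {0.09, 0.16, 0.24, 0.35} → pass.
TC (methods 1·2): 0.65 vs {0.22, 0.25, 0.25, 0.45} → pass.
TC (methods 1·3): 0.62 vs {0.17, 0.20, 0.29, 0.40} → pass.
TC (methods 2·3): 0.79 vs {0.18, 0.22, 0.35, 0.24} → pass.
0 of 9 fail.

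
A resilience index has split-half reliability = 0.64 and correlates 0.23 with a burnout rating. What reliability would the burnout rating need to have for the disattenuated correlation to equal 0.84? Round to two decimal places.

r_true = r_obs / √(r_xx · r_yy) ⇒ 0.84 = 0.23 / √(0.64 · r_yy).
√(0.64 · r_yy) = 0.23 / 0.84 = 0.2738; 0.64 · r_yy = 0.0750; r_yy = 0.0750 / 0.64 ≈ 0.12.

0.12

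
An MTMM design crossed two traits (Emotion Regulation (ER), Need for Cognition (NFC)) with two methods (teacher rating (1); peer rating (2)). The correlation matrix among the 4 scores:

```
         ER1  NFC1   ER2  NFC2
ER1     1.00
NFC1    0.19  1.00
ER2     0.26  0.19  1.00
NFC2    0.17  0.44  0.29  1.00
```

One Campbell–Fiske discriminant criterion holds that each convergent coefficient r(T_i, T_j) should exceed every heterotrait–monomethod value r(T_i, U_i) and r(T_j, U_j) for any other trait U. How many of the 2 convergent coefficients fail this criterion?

Checking each validity diagonal entry against its comparison values:
ER (methods 1·2): 0.26 vs {0.19, 0.29} → fail.
NFC (methods 1·2): 0.44 vs {0.19, 0.29} → pass.
1 of 2 fail.

1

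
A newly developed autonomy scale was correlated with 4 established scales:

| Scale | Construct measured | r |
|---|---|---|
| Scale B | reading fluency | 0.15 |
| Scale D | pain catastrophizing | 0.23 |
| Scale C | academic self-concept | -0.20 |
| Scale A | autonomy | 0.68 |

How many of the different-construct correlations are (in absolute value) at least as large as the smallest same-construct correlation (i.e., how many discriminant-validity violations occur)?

0

Convergent (same construct = autonomy): Scale A.
Smallest convergent = 0.68. Discriminant |r|: 0.15, 0.23, 0.20; count ≥ 0.68 → 0.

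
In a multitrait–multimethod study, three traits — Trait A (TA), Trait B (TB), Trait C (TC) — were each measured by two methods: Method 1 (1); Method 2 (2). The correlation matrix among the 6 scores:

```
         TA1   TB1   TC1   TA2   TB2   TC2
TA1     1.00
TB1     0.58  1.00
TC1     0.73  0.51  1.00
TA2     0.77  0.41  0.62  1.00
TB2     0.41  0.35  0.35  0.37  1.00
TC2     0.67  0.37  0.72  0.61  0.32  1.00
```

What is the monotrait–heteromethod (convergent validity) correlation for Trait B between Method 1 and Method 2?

0.35

Same trait (TB), different methods: r(TB1, TB2) = 0.35.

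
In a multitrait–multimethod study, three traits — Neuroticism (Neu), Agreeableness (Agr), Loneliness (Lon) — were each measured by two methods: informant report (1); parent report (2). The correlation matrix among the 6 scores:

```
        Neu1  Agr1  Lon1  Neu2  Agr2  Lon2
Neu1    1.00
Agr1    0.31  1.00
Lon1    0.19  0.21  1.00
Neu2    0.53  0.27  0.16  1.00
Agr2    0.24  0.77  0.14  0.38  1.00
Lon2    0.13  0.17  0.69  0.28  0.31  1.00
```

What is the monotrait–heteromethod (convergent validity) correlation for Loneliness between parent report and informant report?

Same trait (Lon), different methods: r(Lon2, Lon1) = 0.69.

0.69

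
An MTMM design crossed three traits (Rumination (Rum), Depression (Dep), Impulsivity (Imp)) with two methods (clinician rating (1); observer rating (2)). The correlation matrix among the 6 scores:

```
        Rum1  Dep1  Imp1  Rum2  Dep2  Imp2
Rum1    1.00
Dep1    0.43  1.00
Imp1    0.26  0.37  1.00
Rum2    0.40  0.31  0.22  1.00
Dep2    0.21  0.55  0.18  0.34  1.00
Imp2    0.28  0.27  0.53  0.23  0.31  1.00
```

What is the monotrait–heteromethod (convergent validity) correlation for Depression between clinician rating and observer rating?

0.55

Same trait (Dep), different methods: r(Dep1, Dep2) = 0.55.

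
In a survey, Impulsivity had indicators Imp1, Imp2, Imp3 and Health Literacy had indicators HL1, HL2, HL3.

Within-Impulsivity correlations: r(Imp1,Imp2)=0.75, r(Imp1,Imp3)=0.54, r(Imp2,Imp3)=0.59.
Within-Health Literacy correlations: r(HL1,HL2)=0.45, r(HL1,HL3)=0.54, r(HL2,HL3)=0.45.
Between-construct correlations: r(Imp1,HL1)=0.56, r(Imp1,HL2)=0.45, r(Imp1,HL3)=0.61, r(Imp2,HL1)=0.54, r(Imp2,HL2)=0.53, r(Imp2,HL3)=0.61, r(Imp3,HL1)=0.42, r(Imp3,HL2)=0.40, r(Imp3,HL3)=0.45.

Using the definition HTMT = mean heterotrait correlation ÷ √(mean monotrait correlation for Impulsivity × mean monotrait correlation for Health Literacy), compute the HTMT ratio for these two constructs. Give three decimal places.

0.926

Mean between = 4.57/9 = 0.5078.
Mean within-Imp = 1.88/3 = 0.6267; mean within-HL = 1.44/3 = 0.4800.
Geometric mean = √(0.6267 × 0.4800) = 0.5485.
HTMT = 0.5078 / 0.5485 = 0.926.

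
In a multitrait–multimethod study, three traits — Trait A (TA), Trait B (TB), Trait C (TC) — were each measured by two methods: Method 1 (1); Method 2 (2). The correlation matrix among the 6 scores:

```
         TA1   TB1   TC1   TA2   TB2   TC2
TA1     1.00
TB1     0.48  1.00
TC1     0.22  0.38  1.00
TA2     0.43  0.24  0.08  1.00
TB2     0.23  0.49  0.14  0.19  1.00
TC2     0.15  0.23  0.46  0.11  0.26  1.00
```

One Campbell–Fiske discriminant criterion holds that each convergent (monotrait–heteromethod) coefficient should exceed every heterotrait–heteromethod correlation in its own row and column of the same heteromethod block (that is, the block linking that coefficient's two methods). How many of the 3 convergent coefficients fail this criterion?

0

Checking each validity diagonal entry against its comparison values:
TA (methods 1·2): 0.43 vs {0.23, 0.24, 0.15, 0.08} → pass.
TB (methods 1·2): 0.49 vs {0.24, 0.23, 0.23, 0.14} → pass.
TC (methods 1·2): 0.46 vs {0.08, 0.15, 0.14, 0.23} → pass.
0 of 3 fail.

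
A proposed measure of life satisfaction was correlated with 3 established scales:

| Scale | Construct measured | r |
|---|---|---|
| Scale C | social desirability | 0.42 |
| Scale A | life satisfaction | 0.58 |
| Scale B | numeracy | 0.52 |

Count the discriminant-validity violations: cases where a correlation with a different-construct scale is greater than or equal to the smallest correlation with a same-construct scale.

0

Convergent (same construct = life satisfaction): Scale A.
Smallest convergent = 0.58. Discriminant values: 0.42, 0.52; count ≥ 0.58 → 0.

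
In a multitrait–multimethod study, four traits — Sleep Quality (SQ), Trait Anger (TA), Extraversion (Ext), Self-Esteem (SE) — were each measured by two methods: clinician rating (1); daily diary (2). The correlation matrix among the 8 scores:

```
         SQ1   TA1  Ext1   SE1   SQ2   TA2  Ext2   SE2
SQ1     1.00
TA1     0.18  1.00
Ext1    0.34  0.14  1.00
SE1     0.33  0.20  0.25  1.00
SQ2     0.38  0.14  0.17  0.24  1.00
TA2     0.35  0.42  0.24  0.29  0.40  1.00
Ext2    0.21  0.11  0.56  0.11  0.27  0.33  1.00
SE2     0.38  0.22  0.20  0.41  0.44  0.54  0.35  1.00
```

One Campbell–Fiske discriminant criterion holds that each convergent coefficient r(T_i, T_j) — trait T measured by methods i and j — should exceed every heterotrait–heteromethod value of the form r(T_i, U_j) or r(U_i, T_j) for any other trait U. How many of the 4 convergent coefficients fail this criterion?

Checking each validity diagonal entry against its comparison values:
SQ (methods 1·2): 0.38 vs {0.35, 0.14, 0.21, 0.17, 0.38, 0.24} → fail.
TA (methods 1·2): 0.42 vs {0.14, 0.35, 0.11, 0.24, 0.22, 0.29} → pass.
Ext (methods 1·2): 0.56 vs {0.17, 0.21, 0.24, 0.11, 0.20, 0.11} → pass.
SE (methods 1·2): 0.41 vs {0.24, 0.38, 0.29, 0.22, 0.11, 0.20} → pass.
1 of 4 fail.

1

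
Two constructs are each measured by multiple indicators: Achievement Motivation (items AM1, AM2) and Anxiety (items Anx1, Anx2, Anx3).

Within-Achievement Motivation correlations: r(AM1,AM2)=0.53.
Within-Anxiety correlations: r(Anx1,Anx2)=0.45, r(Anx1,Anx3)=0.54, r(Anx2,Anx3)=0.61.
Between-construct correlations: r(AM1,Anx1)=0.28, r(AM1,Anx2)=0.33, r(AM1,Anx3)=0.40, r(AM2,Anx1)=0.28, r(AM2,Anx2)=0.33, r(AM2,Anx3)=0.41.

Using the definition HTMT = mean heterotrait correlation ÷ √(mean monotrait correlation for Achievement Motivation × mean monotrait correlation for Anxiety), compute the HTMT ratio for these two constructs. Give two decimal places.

Mean between = 2.03/6 = 0.3383.
Mean within-AM = 0.53/1 = 0.5300; mean within-Anx = 1.60/3 = 0.5333.
Geometric mean = √(0.5300 × 0.5333) = 0.5316.
HTMT = 0.3383 / 0.5316 = 0.64.

0.64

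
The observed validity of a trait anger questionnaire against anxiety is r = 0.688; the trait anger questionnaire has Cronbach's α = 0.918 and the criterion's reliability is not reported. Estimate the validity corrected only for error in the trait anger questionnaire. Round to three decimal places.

Single correction: r_c = r_obs / √r_xx = 0.688 / √0.918 = 0.688 / 0.9581 ≈ 0.718.

0.718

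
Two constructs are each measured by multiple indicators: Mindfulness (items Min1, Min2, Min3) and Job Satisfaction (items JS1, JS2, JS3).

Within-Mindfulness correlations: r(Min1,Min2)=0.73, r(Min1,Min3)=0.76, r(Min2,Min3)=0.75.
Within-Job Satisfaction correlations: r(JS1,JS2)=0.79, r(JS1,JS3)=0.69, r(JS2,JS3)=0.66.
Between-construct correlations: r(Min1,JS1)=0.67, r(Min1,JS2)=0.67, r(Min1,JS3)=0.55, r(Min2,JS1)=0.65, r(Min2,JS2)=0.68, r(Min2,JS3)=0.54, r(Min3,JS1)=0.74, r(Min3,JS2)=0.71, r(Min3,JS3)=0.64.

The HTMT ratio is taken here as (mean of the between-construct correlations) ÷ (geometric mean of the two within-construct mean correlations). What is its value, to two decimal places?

Mean heterotrait r = 5.85/9 = 0.6500.
Mean within-Min = 2.24/3 = 0.7467; mean within-JS = 2.14/3 = 0.7133.
Geometric mean = √(0.7467 × 0.7133) = 0.7298.
HTMT = 0.6500 / 0.7298 = 0.89.

0.89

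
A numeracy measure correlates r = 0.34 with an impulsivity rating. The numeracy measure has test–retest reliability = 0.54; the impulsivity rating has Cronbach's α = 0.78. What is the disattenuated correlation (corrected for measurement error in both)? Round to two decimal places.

r_true = r_obs / √(r_xx · r_yy) = 0.34 / √(0.54 × 0.78) = 0.34 / √0.4212 = 0.34 / 0.6490 ≈ 0.52.

0.52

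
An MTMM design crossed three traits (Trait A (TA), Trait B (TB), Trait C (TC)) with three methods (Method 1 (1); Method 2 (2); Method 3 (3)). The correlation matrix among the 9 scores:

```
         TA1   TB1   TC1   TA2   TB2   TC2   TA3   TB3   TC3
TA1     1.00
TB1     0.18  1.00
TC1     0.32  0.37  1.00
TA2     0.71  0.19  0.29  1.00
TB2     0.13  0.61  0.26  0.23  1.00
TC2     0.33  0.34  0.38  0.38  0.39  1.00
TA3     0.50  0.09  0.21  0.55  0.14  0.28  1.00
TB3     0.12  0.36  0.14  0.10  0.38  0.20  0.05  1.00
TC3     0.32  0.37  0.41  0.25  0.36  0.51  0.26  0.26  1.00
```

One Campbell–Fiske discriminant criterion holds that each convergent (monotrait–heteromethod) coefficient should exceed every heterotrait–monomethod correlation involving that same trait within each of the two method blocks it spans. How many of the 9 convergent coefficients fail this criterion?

3

Checking each validity diagonal entry against its comparison values:
TA (methods 1·2): 0.71 vs {0.18, 0.23, 0.32, 0.38} → pass.
TA (methods 1·3): 0.50 vs {0.18, 0.05, 0.32, 0.26} → pass.
TA (methods 2·3): 0.55 vs {0.23, 0.05, 0.38, 0.26} → pass.
TB (methods 1·2): 0.61 vs {0.18, 0.23, 0.37, 0.39} → pass.
TB (methods 1·3): 0.36 vs {0.18, 0.05, 0.37, 0.26} → fail.
TB (methods 2·3): 0.38 vs {0.23, 0.05, 0.39, 0.26} → fail.
TC (methods 1·2): 0.38 vs {0.32, 0.38, 0.37, 0.39} → fail.
TC (methods 1·3): 0.41 vs {0.32, 0.26, 0.37, 0.26} → pass.
TC (methods 2·3): 0.51 vs {0.38, 0.26, 0.39, 0.26} → pass.
3 of 9 fail.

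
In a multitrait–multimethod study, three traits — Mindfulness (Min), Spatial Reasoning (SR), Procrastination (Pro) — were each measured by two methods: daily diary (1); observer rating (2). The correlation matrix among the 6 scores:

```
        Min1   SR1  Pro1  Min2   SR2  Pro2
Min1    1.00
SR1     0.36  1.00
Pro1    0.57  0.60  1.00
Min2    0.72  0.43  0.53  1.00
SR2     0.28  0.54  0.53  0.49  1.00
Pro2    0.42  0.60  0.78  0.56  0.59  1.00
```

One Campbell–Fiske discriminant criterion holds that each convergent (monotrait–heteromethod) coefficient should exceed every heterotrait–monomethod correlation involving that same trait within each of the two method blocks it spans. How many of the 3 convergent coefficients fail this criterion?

Checking each validity diagonal entry against its comparison values:
Min (methods 1·2): 0.72 vs {0.36, 0.49, 0.57, 0.56} → pass.
SR (methods 1·2): 0.54 vs {0.36, 0.49, 0.60, 0.59} → fail.
Pro (methods 1·2): 0.78 vs {0.57, 0.56, 0.60, 0.59} → pass.
1 of 3 fail.

1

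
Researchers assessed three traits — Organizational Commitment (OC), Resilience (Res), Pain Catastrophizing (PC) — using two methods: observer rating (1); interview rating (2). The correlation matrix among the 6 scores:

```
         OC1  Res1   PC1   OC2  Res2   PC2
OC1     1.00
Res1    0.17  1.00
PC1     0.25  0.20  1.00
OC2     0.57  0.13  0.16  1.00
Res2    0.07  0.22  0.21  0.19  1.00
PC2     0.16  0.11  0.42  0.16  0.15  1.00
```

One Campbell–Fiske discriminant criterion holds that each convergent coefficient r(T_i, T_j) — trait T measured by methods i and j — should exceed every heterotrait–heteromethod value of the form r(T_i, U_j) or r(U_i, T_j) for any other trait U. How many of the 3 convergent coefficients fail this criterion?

Each convergent coefficient versus the relevant comparison correlations:
OC (methods 1·2): 0.57 vs {0.07, 0.13, 0.16, 0.16} → pass.
Res (methods 1·2): 0.22 vs {0.13, 0.07, 0.11, 0.21} → pass.
PC (methods 1·2): 0.42 vs {0.16, 0.16, 0.21, 0.11} → pass.
0 of 3 fail.

0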